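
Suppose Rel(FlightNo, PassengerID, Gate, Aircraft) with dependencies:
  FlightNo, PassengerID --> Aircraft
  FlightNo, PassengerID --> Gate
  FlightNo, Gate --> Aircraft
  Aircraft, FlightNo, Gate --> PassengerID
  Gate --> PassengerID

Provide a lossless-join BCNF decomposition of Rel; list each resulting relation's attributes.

{Aircraft, FlightNo, Gate}; {Gate, PassengerID}

Candidate keys of the original relation: {FlightNo, Gate}, {FlightNo, PassengerID}.
{Aircraft, FlightNo, Gate, PassengerID}: {Gate} determines {Gate, PassengerID} here but is not a superkey — split on Gate --> PassengerID, giving {Gate, PassengerID} and {Aircraft, FlightNo, Gate}.
{Gate, PassengerID} is in BCNF.
{Aircraft, FlightNo, Gate} is in BCNF.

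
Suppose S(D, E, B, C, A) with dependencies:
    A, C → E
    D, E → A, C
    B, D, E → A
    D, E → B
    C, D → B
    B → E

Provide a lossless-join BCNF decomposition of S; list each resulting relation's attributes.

Candidate keys of the original relation: {B, D}, {C, D}, {D, E}.
Within {A, B, C, D, E}: {A, C}⁺ ∩ {A, B, C, D, E} = {A, C, E}, not the whole set, so A, C → E violates BCNF; decompose into {A, C, E} and {A, B, C, D}.
{A, C, E} is in BCNF.
{A, B, C, D} is in BCNF.

{A, B, C, D}; {A, C, E}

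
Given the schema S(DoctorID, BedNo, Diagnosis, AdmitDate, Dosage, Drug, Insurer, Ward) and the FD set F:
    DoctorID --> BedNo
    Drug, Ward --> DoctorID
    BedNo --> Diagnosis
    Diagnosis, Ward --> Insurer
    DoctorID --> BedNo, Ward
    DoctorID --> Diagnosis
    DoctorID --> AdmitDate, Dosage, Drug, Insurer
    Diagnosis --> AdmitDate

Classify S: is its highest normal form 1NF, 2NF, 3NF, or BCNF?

Candidate keys: {DoctorID}, {Drug, Ward}. Prime attributes: {DoctorID, Drug, Ward}.
For BedNo --> Diagnosis we have {BedNo}⁺ = {AdmitDate, BedNo, Diagnosis}; {BedNo} is not a superkey, so BCNF fails.
Because {Diagnosis} is non-prime and the left side of BedNo --> Diagnosis is not a superkey, the relation is not in 3NF.
Checking every proper subset of each key, none determines a non-prime attribute — 2NF is satisfied.

2NF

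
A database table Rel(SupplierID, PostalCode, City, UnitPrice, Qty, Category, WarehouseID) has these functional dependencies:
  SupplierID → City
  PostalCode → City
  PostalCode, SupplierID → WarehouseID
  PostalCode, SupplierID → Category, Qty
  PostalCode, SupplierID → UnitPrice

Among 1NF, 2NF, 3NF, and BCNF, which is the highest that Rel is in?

1NF

Candidate key: {PostalCode, SupplierID}. Prime attributes: {PostalCode, SupplierID}.
SupplierID → City breaks BCNF: {SupplierID}⁺ = {City, SupplierID}, so {SupplierID} is not a superkey.
Because {City} is non-prime and the left side of SupplierID → City is not a superkey, the relation is not in 3NF.
{PostalCode} is a proper subset of the key {PostalCode, SupplierID}, and {PostalCode}⁺ contains the non-prime attribute {City} — a partial dependency, so 2NF is violated.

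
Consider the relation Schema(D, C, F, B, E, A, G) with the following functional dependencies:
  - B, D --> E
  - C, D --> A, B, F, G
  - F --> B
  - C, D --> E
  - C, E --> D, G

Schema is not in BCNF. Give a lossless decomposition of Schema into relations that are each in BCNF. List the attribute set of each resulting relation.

Candidate keys of the original relation: {C, D}, {C, E}.
In {A, B, C, D, E, F, G}, {B, D} is not a superkey ({B, D}⁺ restricted to this set is {B, D, E}), so split on B, D --> E into {B, D, E} and {A, B, C, D, F, G}.
{B, D, E}: every determinant is a superkey — BCNF.
In {A, B, C, D, F, G}, {F} is not a superkey ({F}⁺ restricted to this set is {B, F}), so split on F --> B into {B, F} and {A, C, D, F, G}.
{B, F}: every determinant is a superkey — BCNF.
{A, C, D, F, G}: every determinant is a superkey — BCNF.

{A, C, D, F, G}; {B, D, E}; {B, F}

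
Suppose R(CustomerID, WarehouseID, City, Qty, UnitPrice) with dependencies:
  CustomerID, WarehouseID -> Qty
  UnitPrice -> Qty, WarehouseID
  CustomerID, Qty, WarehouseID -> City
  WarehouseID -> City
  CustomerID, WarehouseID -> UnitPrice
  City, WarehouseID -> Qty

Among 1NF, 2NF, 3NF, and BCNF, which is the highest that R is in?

1NF

Candidate keys: {CustomerID, UnitPrice}, {CustomerID, WarehouseID}. Prime attributes: {CustomerID, UnitPrice, WarehouseID}.
UnitPrice -> Qty, WarehouseID breaks BCNF: {UnitPrice}⁺ = {City, Qty, UnitPrice, WarehouseID}, so {UnitPrice} is not a superkey.
UnitPrice -> Qty, WarehouseID has non-prime {Qty} on the right and a non-superkey on the left, so 3NF fails.
Since {UnitPrice} ⊂ {CustomerID, UnitPrice} and {UnitPrice}⁺ ⊇ {City, Qty} with {City, Qty} non-prime, there is a partial dependency; 2NF fails.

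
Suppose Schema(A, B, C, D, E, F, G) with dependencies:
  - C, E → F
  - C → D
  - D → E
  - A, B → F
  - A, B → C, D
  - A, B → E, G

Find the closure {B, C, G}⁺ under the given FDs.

Start with {B, C, G}.
C → D applies; add {D} → now {B, C, D, G}.
D → E applies; add {E} → now {B, C, D, E, G}.
C, E → F applies; add {F} → now {B, C, D, E, F, G}.
No further FD applies.

{B, C, D, E, F, G}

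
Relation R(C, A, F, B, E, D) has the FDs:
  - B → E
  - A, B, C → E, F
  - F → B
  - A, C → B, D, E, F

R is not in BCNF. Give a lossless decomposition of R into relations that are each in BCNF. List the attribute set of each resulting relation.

{A, C, D, F}; {B, E}; {B, F}

Candidate key of the original relation: {A, C}.
In {A, B, C, D, E, F}, {B} is not a superkey ({B}⁺ restricted to this set is {B, E}), so split on B → E into {B, E} and {A, B, C, D, F}.
{B, E} has no BCNF violation.
In {A, B, C, D, F}, {F} is not a superkey ({F}⁺ restricted to this set is {B, F}), so split on F → B into {B, F} and {A, C, D, F}.
{B, F} has no BCNF violation.
{A, C, D, F} has no BCNF violation.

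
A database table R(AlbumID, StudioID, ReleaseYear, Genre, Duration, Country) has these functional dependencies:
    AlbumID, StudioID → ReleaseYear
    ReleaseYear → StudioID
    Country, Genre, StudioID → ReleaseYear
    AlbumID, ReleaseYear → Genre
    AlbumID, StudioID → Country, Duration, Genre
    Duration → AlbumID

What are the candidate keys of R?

{AlbumID, ReleaseYear}, {AlbumID, StudioID}, {Duration, ReleaseYear}, {Duration, StudioID}

Closure of {AlbumID, ReleaseYear} is {AlbumID, Country, Duration, Genre, ReleaseYear, StudioID}, the whole schema; {AlbumID, ReleaseYear} is a candidate key.
Closure of {AlbumID, StudioID} is {AlbumID, Country, Duration, Genre, ReleaseYear, StudioID}, the whole schema; {AlbumID, StudioID} is a candidate key.
Closure of {Duration, ReleaseYear} is {AlbumID, Country, Duration, Genre, ReleaseYear, StudioID}, the whole schema; {Duration, ReleaseYear} is a candidate key.
Closure of {Duration, StudioID} is {AlbumID, Country, Duration, Genre, ReleaseYear, StudioID}, the whole schema; {Duration, StudioID} is a candidate key.
These are minimal and exhaustive — every other superkey contains one of them.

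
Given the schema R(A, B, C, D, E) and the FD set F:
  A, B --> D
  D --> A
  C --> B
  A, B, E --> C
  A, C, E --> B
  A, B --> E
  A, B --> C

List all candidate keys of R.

Closure of {A, B} is {A, B, C, D, E}, the whole schema; {A, B} is a candidate key.
Closure of {A, C} is {A, B, C, D, E}, the whole schema; {A, C} is a candidate key.
Closure of {B, D} is {A, B, C, D, E}, the whole schema; {B, D} is a candidate key.
Closure of {C, D} is {A, B, C, D, E}, the whole schema; {C, D} is a candidate key.
Any other superkey properly contains one of these, so there are no further candidate keys.

{A, B}, {A, C}, {B, D}, {C, D}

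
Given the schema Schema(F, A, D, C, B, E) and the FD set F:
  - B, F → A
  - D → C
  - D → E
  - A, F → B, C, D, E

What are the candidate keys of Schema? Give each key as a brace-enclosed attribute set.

{A, F}, {B, F}

{F} never appears on the right of any FD, so every key must include it.
{A, F}⁺ = {A, B, C, D, E, F} — all of the relation — so {A, F} is a candidate key.
{B, F}⁺ = {A, B, C, D, E, F} — all of the relation — so {B, F} is a candidate key.
Any other superkey properly contains one of these, so there are no further candidate keys.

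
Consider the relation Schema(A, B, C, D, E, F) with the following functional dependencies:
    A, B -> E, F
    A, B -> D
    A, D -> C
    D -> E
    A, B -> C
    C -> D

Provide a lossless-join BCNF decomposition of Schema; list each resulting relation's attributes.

{A, B, D, F}; {A, C}; {C, D}; {D, E}

Candidate key of the original relation: {A, B}.
In {A, B, C, D, E, F}, {A, D} is not a superkey ({A, D}⁺ restricted to this set is {A, C, D, E}), so split on A, D -> C, E into {A, C, D, E} and {A, B, D, F}.
In {A, C, D, E}, {D} is not a superkey ({D}⁺ restricted to this set is {D, E}), so split on D -> E into {D, E} and {A, C, D}.
{D, E}: every determinant is a superkey — BCNF.
In {A, C, D}, {C} is not a superkey ({C}⁺ restricted to this set is {C, D}), so split on C -> D into {C, D} and {A, C}.
{C, D}: every determinant is a superkey — BCNF.
{A, C}: every determinant is a superkey — BCNF.
{A, B, D, F}: every determinant is a superkey — BCNF.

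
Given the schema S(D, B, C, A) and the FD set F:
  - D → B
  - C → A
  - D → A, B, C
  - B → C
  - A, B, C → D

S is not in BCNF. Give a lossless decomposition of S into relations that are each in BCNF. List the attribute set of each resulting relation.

Candidate keys of the original relation: {B}, {D}.
Within {A, B, C, D}: {C}⁺ ∩ {A, B, C, D} = {A, C}, not the whole set, so C → A violates BCNF; decompose into {A, C} and {B, C, D}.
{A, C} has no BCNF violation.
{B, C, D} has no BCNF violation.

{A, C}; {B, C, D}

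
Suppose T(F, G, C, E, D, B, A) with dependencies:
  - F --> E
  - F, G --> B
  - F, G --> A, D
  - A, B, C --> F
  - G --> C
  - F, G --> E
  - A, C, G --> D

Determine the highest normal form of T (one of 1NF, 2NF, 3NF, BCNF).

Candidate keys: {A, B, G}, {F, G}. Prime attributes: {A, B, F, G}.
F --> E breaks BCNF: {F}⁺ = {E, F}, so {F} is not a superkey.
Because {E} is non-prime and the left side of F --> E is not a superkey, the relation is not in 3NF.
Since {F} ⊂ {F, G} and {F}⁺ ⊇ {E} with {E} non-prime, there is a partial dependency; 2NF fails.

1NF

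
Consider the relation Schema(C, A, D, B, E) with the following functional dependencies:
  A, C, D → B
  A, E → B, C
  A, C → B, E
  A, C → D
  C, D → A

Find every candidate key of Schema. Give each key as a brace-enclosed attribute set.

{A, C}⁺ = {A, B, C, D, E}, which is every attribute, so {A, C} is a candidate key.
{A, E}⁺ = {A, B, C, D, E}, which is every attribute, so {A, E} is a candidate key.
{C, D}⁺ = {A, B, C, D, E}, which is every attribute, so {C, D} is a candidate key.
No proper subset of any of these is a key, and no other minimal superkey exists.

{A, C}, {A, E}, {C, D}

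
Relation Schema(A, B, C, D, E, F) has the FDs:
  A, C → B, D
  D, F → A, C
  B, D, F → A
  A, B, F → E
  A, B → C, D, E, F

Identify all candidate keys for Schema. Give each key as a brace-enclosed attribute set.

{A, B}, {A, C}, {D, F}

{A, B} is a candidate key since {A, B}⁺ = {A, B, C, D, E, F} covers every attribute.
{A, C} is a candidate key since {A, C}⁺ = {A, B, C, D, E, F} covers every attribute.
{D, F} is a candidate key since {D, F}⁺ = {A, B, C, D, E, F} covers every attribute.
Any other superkey properly contains one of these, so there are no further candidate keys.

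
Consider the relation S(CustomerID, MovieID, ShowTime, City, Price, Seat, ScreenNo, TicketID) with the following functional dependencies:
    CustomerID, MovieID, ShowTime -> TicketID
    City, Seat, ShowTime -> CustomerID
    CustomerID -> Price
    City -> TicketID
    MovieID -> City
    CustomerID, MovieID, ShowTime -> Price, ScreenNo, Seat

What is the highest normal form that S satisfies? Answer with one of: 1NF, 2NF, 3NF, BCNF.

1NF

Candidate keys: {CustomerID, MovieID, ShowTime}, {MovieID, Seat, ShowTime}. Prime attributes: {CustomerID, MovieID, Seat, ShowTime}.
For City, Seat, ShowTime -> CustomerID we have {City, Seat, ShowTime}⁺ = {City, CustomerID, Price, Seat, ShowTime, TicketID}; {City, Seat, ShowTime} is not a superkey, so BCNF fails.
CustomerID -> Price has non-prime {Price} on the right and a non-superkey on the left, so 3NF fails.
The proper key subset {CustomerID} of {CustomerID, MovieID, ShowTime} determines non-prime {Price}, so the relation is not even in 2NF.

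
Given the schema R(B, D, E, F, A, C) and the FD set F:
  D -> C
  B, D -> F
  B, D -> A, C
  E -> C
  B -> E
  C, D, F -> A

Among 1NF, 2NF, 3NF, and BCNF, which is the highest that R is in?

Candidate key: {B, D}. Prime attributes: {B, D}.
D -> C breaks BCNF: {D}⁺ = {C, D}, so {D} is not a superkey.
D -> C determines the non-prime attribute {C} from a non-superkey — 3NF is violated.
The proper key subset {B} of {B, D} determines non-prime {C, E}, so the relation is not even in 2NF.

1NF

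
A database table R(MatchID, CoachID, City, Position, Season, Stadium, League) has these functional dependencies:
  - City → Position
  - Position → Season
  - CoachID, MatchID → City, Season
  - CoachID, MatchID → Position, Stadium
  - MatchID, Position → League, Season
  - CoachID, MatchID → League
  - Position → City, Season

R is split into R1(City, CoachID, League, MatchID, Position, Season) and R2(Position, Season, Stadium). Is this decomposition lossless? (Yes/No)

R1 ∩ R2 = {Position, Season}; its closure under F is {City, Position, Season}.
R1 ⊄ {City, Position, Season} and R2 ⊄ {City, Position, Season}, so the split is lossy.

No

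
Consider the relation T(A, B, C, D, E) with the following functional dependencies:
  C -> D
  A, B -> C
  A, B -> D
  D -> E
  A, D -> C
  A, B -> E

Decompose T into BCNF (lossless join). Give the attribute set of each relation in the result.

Candidate key of the original relation: {A, B}.
In {A, B, C, D, E}, {C} is not a superkey ({C}⁺ restricted to this set is {C, D, E}), so split on C -> D, E into {C, D, E} and {A, B, C}.
In {C, D, E}, {D} is not a superkey ({D}⁺ restricted to this set is {D, E}), so split on D -> E into {D, E} and {C, D}.
{D, E}: every determinant is a superkey — BCNF.
{C, D}: every determinant is a superkey — BCNF.
{A, B, C}: every determinant is a superkey — BCNF.

{A, B, C}; {C, D}; {D, E}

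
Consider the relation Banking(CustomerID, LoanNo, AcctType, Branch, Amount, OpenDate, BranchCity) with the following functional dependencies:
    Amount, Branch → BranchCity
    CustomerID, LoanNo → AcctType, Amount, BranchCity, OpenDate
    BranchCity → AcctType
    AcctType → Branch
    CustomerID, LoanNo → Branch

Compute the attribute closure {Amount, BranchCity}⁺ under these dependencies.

{AcctType, Amount, Branch, BranchCity}

Start with {Amount, BranchCity}.
BranchCity → AcctType applies; add {AcctType} → now {AcctType, Amount, BranchCity}.
AcctType → Branch applies; add {Branch} → now {AcctType, Amount, Branch, BranchCity}.
No further FD applies.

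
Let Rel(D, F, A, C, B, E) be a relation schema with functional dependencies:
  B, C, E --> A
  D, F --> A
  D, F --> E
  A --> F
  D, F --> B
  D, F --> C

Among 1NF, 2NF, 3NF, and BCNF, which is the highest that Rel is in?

3NF

Candidate keys: {A, D}, {B, C, D, E}, {D, F}. Prime attributes: {A, B, C, D, E, F}.
B, C, E --> A breaks BCNF: {B, C, E}⁺ = {A, B, C, E, F}, so {B, C, E} is not a superkey.
But every attribute on its right side ({A}) is prime, and the same holds for every other non-superkey FD, so 3NF still holds.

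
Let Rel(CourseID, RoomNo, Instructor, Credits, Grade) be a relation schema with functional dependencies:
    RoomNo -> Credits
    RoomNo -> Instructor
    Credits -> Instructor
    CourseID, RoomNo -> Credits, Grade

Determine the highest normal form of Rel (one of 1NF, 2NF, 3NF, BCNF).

1NF

Candidate key: {CourseID, RoomNo}. Prime attributes: {CourseID, RoomNo}.
For RoomNo -> Credits we have {RoomNo}⁺ = {Credits, Instructor, RoomNo}; {RoomNo} is not a superkey, so BCNF fails.
Because {Credits} is non-prime and the left side of RoomNo -> Credits is not a superkey, the relation is not in 3NF.
{RoomNo} is a proper subset of the key {CourseID, RoomNo}, and {RoomNo}⁺ contains the non-prime attributes {Credits, Instructor} — a partial dependency, so 2NF is violated.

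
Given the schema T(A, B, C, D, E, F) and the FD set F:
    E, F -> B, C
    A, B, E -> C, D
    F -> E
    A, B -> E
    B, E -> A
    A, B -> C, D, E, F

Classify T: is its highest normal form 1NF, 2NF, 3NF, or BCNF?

BCNF

Candidate keys: {A, B}, {B, E}, {F}. Prime attributes: {A, B, E, F}.
Every FD has a superkey on the left, so the relation is in BCNF.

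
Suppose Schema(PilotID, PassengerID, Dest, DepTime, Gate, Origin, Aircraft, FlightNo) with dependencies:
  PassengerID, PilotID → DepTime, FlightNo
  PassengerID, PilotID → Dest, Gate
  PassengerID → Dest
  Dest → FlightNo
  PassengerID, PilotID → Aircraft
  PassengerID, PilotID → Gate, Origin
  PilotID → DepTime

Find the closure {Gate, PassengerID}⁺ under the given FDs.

Start with {Gate, PassengerID}.
PassengerID → Dest applies; add {Dest} → now {Dest, Gate, PassengerID}.
Dest → FlightNo applies; add {FlightNo} → now {Dest, FlightNo, Gate, PassengerID}.
No further FD applies.

{Dest, FlightNo, Gate, PassengerID}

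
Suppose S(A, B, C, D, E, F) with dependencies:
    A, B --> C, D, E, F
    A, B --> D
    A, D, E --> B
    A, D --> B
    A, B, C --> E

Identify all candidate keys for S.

No FD produces {A}, so it must be in every candidate key.
{A, B}⁺ = {A, B, C, D, E, F}, which is every attribute, so {A, B} is a candidate key.
{A, D}⁺ = {A, B, C, D, E, F}, which is every attribute, so {A, D} is a candidate key.
No proper subset of any of these is a key, and no other minimal superkey exists.

{A, B}, {A, D}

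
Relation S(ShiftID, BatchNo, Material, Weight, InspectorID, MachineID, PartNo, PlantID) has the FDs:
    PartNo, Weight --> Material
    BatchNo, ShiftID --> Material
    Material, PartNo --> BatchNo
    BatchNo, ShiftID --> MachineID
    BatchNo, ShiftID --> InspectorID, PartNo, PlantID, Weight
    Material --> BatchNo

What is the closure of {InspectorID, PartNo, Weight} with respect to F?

Start with {InspectorID, PartNo, Weight}.
PartNo, Weight --> Material applies; add {Material} → now {InspectorID, Material, PartNo, Weight}.
Material, PartNo --> BatchNo applies; add {BatchNo} → now {BatchNo, InspectorID, Material, PartNo, Weight}.
No further FD applies.

{BatchNo, InspectorID, Material, PartNo, Weight}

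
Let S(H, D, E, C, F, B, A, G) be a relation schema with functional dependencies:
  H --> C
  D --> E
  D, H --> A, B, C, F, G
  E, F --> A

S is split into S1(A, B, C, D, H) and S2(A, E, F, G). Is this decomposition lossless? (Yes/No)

No

S1 ∩ S2 = {A}; its closure under F is {A}.
Neither S1 nor S2 is contained in that closure, so the decomposition is lossy.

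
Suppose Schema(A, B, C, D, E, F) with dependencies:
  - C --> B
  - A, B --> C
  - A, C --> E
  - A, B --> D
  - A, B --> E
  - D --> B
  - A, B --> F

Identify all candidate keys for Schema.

{A, B}, {A, C}, {A, D}

Attributes never on any right-hand side: {A} — every candidate key must contain it.
{A, B} is a candidate key since {A, B}⁺ = {A, B, C, D, E, F} covers every attribute.
{A, C} is a candidate key since {A, C}⁺ = {A, B, C, D, E, F} covers every attribute.
{A, D} is a candidate key since {A, D}⁺ = {A, B, C, D, E, F} covers every attribute.
No proper subset of any of these is a key, and no other minimal superkey exists.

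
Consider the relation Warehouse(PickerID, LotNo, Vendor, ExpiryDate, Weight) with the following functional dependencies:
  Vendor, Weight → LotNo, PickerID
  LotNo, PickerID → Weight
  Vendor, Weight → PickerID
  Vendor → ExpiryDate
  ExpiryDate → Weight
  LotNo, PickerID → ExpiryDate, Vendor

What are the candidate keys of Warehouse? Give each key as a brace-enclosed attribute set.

{LotNo, PickerID}, {Vendor}

Closure of {Vendor} is {ExpiryDate, LotNo, PickerID, Vendor, Weight}, the whole schema; {Vendor} is a candidate key.
Closure of {LotNo, PickerID} is {ExpiryDate, LotNo, PickerID, Vendor, Weight}, the whole schema; {LotNo, PickerID} is a candidate key.
No proper subset of any of these is a key, and no other minimal superkey exists.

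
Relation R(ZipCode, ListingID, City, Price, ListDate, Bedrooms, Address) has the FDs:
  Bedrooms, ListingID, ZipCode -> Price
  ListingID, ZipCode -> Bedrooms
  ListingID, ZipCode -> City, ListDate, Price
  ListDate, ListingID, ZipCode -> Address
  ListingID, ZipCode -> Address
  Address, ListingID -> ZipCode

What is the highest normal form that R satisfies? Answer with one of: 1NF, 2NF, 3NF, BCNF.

BCNF

Candidate keys: {Address, ListingID}, {ListingID, ZipCode}. Prime attributes: {Address, ListingID, ZipCode}.
The left-hand side of every FD is a superkey, so BCNF is satisfied.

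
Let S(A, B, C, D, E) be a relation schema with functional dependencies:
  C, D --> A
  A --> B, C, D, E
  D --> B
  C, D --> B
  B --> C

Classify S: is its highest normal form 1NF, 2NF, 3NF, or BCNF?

2NF

Candidate keys: {A}, {D}. Prime attributes: {A, D}.
B --> C breaks BCNF: {B}⁺ = {B, C}, so {B} is not a superkey.
B --> C has non-prime {C} on the right and a non-superkey on the left, so 3NF fails.
Every candidate key is a single attribute, so no partial dependency is possible; 2NF holds.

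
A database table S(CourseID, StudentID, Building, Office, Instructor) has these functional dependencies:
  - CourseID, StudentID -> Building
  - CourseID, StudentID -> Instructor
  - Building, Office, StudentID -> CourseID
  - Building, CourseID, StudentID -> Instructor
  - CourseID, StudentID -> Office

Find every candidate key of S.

{Building, Office, StudentID}, {CourseID, StudentID}

No FD produces {StudentID}, so it must be in every candidate key.
{CourseID, StudentID}⁺ = {Building, CourseID, Instructor, Office, StudentID}, which is every attribute, so {CourseID, StudentID} is a candidate key.
{Building, Office, StudentID}⁺ = {Building, CourseID, Instructor, Office, StudentID}, which is every attribute, so {Building, Office, StudentID} is a candidate key.
Any other superkey properly contains one of these, so there are no further candidate keys.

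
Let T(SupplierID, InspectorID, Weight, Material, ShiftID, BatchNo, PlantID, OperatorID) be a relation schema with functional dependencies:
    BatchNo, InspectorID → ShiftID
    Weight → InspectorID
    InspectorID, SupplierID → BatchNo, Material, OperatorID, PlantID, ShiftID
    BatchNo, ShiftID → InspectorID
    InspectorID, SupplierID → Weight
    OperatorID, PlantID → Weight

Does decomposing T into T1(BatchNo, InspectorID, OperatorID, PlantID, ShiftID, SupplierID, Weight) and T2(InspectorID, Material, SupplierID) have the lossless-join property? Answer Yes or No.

Yes

Common attributes: {InspectorID, SupplierID}; their closure is {BatchNo, InspectorID, Material, OperatorID, PlantID, ShiftID, SupplierID, Weight}.
This includes all of T1, so the common attributes are a superkey of T1 — the join is lossless.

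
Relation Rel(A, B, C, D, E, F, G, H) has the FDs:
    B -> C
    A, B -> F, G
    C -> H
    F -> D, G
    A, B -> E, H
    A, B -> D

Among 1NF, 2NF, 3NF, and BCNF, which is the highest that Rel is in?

1NF

Candidate key: {A, B}. Prime attributes: {A, B}.
B -> C: {B}⁺ = {B, C, H}, which is not all of the attributes, so the left side is not a superkey — BCNF is violated.
Because {C} is non-prime and the left side of B -> C is not a superkey, the relation is not in 3NF.
Since {B} ⊂ {A, B} and {B}⁺ ⊇ {C, H} with {C, H} non-prime, there is a partial dependency; 2NF fails.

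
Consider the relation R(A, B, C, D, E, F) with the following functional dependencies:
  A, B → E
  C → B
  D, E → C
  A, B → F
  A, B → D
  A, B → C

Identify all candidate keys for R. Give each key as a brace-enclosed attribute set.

Attributes never on any right-hand side: {A} — every candidate key must contain it.
Closure of {A, B} is {A, B, C, D, E, F}, the whole schema; {A, B} is a candidate key.
Closure of {A, C} is {A, B, C, D, E, F}, the whole schema; {A, C} is a candidate key.
Closure of {A, D, E} is {A, B, C, D, E, F}, the whole schema; {A, D, E} is a candidate key.
No proper subset of any of these is a key, and no other minimal superkey exists.

{A, B}, {A, C}, {A, D, E}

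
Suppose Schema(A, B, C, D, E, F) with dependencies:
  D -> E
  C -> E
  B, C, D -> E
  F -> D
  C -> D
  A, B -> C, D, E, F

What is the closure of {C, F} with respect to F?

{C, D, E, F}

Start with {C, F}.
C -> E applies; add {E} → now {C, E, F}.
F -> D applies; add {D} → now {C, D, E, F}.
No further FD applies.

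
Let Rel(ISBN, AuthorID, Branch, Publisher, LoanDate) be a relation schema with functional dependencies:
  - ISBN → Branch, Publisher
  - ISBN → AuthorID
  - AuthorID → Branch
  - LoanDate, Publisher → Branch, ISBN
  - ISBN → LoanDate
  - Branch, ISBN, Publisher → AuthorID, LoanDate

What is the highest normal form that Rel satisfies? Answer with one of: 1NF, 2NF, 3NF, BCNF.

2NF

Candidate keys: {ISBN}, {LoanDate, Publisher}. Prime attributes: {ISBN, LoanDate, Publisher}.
AuthorID → Branch: {AuthorID}⁺ = {AuthorID, Branch}, which is not all of the attributes, so the left side is not a superkey — BCNF is violated.
AuthorID → Branch has non-prime {Branch} on the right and a non-superkey on the left, so 3NF fails.
No non-prime attribute depends on a proper subset of any candidate key, so 2NF holds.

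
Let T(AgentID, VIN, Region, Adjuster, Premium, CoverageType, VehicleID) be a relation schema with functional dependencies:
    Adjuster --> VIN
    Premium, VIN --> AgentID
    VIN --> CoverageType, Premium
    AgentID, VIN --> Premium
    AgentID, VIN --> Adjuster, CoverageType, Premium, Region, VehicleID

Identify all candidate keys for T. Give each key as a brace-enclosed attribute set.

{Adjuster}, {VIN}

Closure of {Adjuster} is {Adjuster, AgentID, CoverageType, Premium, Region, VIN, VehicleID}, the whole schema; {Adjuster} is a candidate key.
Closure of {VIN} is {Adjuster, AgentID, CoverageType, Premium, Region, VIN, VehicleID}, the whole schema; {VIN} is a candidate key.
No proper subset of any of these is a key, and no other minimal superkey exists.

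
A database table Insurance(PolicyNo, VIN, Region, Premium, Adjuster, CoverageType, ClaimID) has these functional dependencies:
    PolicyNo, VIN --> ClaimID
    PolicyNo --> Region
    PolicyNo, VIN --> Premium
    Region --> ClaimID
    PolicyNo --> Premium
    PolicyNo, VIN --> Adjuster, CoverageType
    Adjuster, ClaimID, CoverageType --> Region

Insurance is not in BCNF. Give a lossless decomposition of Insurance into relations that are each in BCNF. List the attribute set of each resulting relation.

{Adjuster, CoverageType, PolicyNo, VIN}; {ClaimID, Region}; {PolicyNo, Premium, Region}

Candidate key of the original relation: {PolicyNo, VIN}.
{Adjuster, ClaimID, CoverageType, PolicyNo, Premium, Region, VIN}: {PolicyNo} determines {ClaimID, PolicyNo, Premium, Region} here but is not a superkey — split on PolicyNo --> ClaimID, Premium, Region, giving {ClaimID, PolicyNo, Premium, Region} and {Adjuster, CoverageType, PolicyNo, VIN}.
{ClaimID, PolicyNo, Premium, Region}: {Region} determines {ClaimID, Region} here but is not a superkey — split on Region --> ClaimID, giving {ClaimID, Region} and {PolicyNo, Premium, Region}.
{ClaimID, Region}: every determinant is a superkey — BCNF.
{PolicyNo, Premium, Region}: every determinant is a superkey — BCNF.
{Adjuster, CoverageType, PolicyNo, VIN}: every determinant is a superkey — BCNF.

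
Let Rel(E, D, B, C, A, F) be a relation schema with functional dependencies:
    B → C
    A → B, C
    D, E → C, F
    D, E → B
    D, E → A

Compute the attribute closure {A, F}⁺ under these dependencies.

{A, B, C, F}

Start with {A, F}.
A → B, C applies; add {B, C} → now {A, B, C, F}.
No further FD applies.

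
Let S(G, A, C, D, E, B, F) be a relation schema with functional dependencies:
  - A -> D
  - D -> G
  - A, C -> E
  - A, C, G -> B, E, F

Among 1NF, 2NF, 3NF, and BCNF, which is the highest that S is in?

Candidate key: {A, C}. Prime attributes: {A, C}.
A -> D breaks BCNF: {A}⁺ = {A, D, G}, so {A} is not a superkey.
A -> D determines the non-prime attribute {D} from a non-superkey — 3NF is violated.
{A} is a proper subset of the key {A, C}, and {A}⁺ contains the non-prime attributes {D, G} — a partial dependency, so 2NF is violated.

1NF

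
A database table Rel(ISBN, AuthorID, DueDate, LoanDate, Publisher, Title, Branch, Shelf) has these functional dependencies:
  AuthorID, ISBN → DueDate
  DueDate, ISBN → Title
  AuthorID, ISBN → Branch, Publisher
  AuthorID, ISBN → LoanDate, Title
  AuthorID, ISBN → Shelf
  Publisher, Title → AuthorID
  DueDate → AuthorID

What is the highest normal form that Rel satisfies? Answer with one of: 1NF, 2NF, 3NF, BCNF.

3NF

Candidate keys: {AuthorID, ISBN}, {DueDate, ISBN}, {ISBN, Publisher, Title}. Prime attributes: {AuthorID, DueDate, ISBN, Publisher, Title}.
For Publisher, Title → AuthorID we have {Publisher, Title}⁺ = {AuthorID, Publisher, Title}; {Publisher, Title} is not a superkey, so BCNF fails.
Since {AuthorID} ⊆ prime attributes and every other non-superkey FD also has a prime right side, the schema is in 3NF.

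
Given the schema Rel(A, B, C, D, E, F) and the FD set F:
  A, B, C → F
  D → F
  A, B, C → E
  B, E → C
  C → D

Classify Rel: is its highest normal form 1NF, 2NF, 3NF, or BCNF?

1NF

Candidate keys: {A, B, C}, {A, B, E}. Prime attributes: {A, B, C, E}.
D → F breaks BCNF: {D}⁺ = {D, F}, so {D} is not a superkey.
D → F has non-prime {F} on the right and a non-superkey on the left, so 3NF fails.
Since {C} ⊂ {A, B, C} and {C}⁺ ⊇ {D, F} with {D, F} non-prime, there is a partial dependency; 2NF fails.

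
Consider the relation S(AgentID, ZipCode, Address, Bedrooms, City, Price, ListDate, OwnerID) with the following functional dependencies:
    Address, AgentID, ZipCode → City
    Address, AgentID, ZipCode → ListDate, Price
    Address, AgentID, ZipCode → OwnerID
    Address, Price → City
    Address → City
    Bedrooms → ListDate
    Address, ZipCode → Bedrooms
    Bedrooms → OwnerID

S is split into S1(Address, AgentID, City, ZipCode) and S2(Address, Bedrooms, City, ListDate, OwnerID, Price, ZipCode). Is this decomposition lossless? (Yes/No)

No

S1 ∩ S2 = {Address, City, ZipCode}; its closure under F is {Address, Bedrooms, City, ListDate, OwnerID, ZipCode}.
S1 ⊄ {Address, Bedrooms, City, ListDate, OwnerID, ZipCode} and S2 ⊄ {Address, Bedrooms, City, ListDate, OwnerID, ZipCode}, so the split is lossy.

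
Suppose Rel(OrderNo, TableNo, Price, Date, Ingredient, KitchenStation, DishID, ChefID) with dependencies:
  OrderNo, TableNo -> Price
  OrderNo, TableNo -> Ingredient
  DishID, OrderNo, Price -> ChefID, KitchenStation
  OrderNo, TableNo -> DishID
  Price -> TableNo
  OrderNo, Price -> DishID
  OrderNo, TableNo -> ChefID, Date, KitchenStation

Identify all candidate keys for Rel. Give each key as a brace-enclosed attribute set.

{OrderNo, Price}, {OrderNo, TableNo}

{OrderNo} never appears on the right of any FD, so every key must include it.
{OrderNo, Price}⁺ = {ChefID, Date, DishID, Ingredient, KitchenStation, OrderNo, Price, TableNo}, which is every attribute, so {OrderNo, Price} is a candidate key.
{OrderNo, TableNo}⁺ = {ChefID, Date, DishID, Ingredient, KitchenStation, OrderNo, Price, TableNo}, which is every attribute, so {OrderNo, TableNo} is a candidate key.
These are minimal and exhaustive — every other superkey contains one of them.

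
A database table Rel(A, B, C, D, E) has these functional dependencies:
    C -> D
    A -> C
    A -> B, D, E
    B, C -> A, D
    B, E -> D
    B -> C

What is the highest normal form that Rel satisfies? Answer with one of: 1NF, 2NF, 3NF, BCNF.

2NF

Candidate keys: {A}, {B}. Prime attributes: {A, B}.
For C -> D we have {C}⁺ = {C, D}; {C} is not a superkey, so BCNF fails.
C -> D determines the non-prime attribute {D} from a non-superkey — 3NF is violated.
All keys have size 1, which rules out partial dependencies — 2NF is satisfied.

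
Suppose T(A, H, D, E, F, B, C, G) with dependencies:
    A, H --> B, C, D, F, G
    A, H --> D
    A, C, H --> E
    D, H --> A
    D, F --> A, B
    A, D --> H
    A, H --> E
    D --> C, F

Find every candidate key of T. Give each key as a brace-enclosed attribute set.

{A, H}, {D}

Closure of {D} is {A, B, C, D, E, F, G, H}, the whole schema; {D} is a candidate key.
Closure of {A, H} is {A, B, C, D, E, F, G, H}, the whole schema; {A, H} is a candidate key.
These are minimal and exhaustive — every other superkey contains one of them.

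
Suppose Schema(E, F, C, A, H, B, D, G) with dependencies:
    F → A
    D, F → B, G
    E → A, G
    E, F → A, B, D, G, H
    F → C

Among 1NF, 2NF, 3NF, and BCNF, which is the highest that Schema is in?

1NF

Candidate key: {E, F}. Prime attributes: {E, F}.
F → A breaks BCNF: {F}⁺ = {A, C, F}, so {F} is not a superkey.
Because {A} is non-prime and the left side of F → A is not a superkey, the relation is not in 3NF.
{E} is a proper subset of the key {E, F}, and {E}⁺ contains the non-prime attributes {A, G} — a partial dependency, so 2NF is violated.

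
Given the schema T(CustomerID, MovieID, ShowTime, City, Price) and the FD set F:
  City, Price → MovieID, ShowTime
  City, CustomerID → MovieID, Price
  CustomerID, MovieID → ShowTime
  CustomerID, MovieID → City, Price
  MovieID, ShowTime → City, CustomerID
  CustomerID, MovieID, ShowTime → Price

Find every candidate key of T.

{City, CustomerID}, {City, Price}, {CustomerID, MovieID}, {MovieID, ShowTime}

Closure of {City, CustomerID} is {City, CustomerID, MovieID, Price, ShowTime}, the whole schema; {City, CustomerID} is a candidate key.
Closure of {City, Price} is {City, CustomerID, MovieID, Price, ShowTime}, the whole schema; {City, Price} is a candidate key.
Closure of {CustomerID, MovieID} is {City, CustomerID, MovieID, Price, ShowTime}, the whole schema; {CustomerID, MovieID} is a candidate key.
Closure of {MovieID, ShowTime} is {City, CustomerID, MovieID, Price, ShowTime}, the whole schema; {MovieID, ShowTime} is a candidate key.
Any other superkey properly contains one of these, so there are no further candidate keys.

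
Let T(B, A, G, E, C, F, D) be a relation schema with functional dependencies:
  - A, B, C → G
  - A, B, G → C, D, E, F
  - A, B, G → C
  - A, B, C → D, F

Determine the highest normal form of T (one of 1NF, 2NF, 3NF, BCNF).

BCNF

Candidate keys: {A, B, C}, {A, B, G}. Prime attributes: {A, B, C, G}.
Every FD has a superkey on the left, so the relation is in BCNF.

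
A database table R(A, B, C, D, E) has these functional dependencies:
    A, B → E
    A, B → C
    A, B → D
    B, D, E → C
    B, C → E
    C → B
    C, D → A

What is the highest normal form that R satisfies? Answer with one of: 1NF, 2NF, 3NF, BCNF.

Candidate keys: {A, B}, {A, C}, {B, D, E}, {C, D}. Prime attributes: {A, B, C, D, E}.
B, C → E breaks BCNF: {B, C}⁺ = {B, C, E}, so {B, C} is not a superkey.
Its right-hand attributes {E} are all prime, as are those of every other non-superkey FD — the relation is in 3NF.

3NF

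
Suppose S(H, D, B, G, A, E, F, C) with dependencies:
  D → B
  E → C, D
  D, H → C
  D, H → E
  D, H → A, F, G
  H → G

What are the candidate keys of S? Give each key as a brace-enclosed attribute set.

Attributes never on any right-hand side: {H} — every candidate key must contain it.
{D, H} is a candidate key since {D, H}⁺ = {A, B, C, D, E, F, G, H} covers every attribute.
{E, H} is a candidate key since {E, H}⁺ = {A, B, C, D, E, F, G, H} covers every attribute.
No proper subset of any of these is a key, and no other minimal superkey exists.

{D, H}, {E, H}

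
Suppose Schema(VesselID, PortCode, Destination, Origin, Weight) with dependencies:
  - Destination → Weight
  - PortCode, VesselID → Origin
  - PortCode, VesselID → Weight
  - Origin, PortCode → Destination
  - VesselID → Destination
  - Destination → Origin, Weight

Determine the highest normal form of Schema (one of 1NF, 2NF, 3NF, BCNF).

Candidate key: {PortCode, VesselID}. Prime attributes: {PortCode, VesselID}.
Destination → Weight breaks BCNF: {Destination}⁺ = {Destination, Origin, Weight}, so {Destination} is not a superkey.
Destination → Weight has non-prime {Weight} on the right and a non-superkey on the left, so 3NF fails.
{VesselID} is a proper subset of the key {PortCode, VesselID}, and {VesselID}⁺ contains the non-prime attributes {Destination, Origin, Weight} — a partial dependency, so 2NF is violated.

1NF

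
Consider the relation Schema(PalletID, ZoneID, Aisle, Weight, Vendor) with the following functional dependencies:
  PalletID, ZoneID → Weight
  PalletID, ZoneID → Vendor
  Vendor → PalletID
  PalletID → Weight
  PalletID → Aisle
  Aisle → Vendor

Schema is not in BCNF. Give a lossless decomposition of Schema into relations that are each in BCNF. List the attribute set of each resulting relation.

Candidate keys of the original relation: {Aisle, ZoneID}, {PalletID, ZoneID}, {Vendor, ZoneID}.
In {Aisle, PalletID, Vendor, Weight, ZoneID}, {Vendor} is not a superkey ({Vendor}⁺ restricted to this set is {Aisle, PalletID, Vendor, Weight}), so split on Vendor → Aisle, PalletID, Weight into {Aisle, PalletID, Vendor, Weight} and {Vendor, ZoneID}.
{Aisle, PalletID, Vendor, Weight}: every determinant is a superkey — BCNF.
{Vendor, ZoneID}: every determinant is a superkey — BCNF.

{Aisle, PalletID, Vendor, Weight}; {Vendor, ZoneID}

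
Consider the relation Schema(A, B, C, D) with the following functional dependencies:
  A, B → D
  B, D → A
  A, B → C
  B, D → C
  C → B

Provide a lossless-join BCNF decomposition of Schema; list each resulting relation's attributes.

{A, C, D}; {B, C}

Candidate keys of the original relation: {A, B}, {A, C}, {B, D}, {C, D}.
In {A, B, C, D}, {C} is not a superkey ({C}⁺ restricted to this set is {B, C}), so split on C → B into {B, C} and {A, C, D}.
{B, C}: every determinant is a superkey — BCNF.
{A, C, D}: every determinant is a superkey — BCNF.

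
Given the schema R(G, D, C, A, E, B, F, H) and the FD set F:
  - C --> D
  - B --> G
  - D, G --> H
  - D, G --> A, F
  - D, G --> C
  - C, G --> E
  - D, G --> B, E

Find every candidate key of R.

{B, C} is a candidate key since {B, C}⁺ = {A, B, C, D, E, F, G, H} covers every attribute.
{B, D} is a candidate key since {B, D}⁺ = {A, B, C, D, E, F, G, H} covers every attribute.
{C, G} is a candidate key since {C, G}⁺ = {A, B, C, D, E, F, G, H} covers every attribute.
{D, G} is a candidate key since {D, G}⁺ = {A, B, C, D, E, F, G, H} covers every attribute.
Any other superkey properly contains one of these, so there are no further candidate keys.

{B, C}, {B, D}, {C, G}, {D, G}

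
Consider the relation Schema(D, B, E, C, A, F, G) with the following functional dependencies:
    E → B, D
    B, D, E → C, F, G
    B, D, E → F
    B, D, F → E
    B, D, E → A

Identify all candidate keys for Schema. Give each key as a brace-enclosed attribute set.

{E} is a candidate key since {E}⁺ = {A, B, C, D, E, F, G} covers every attribute.
{B, D, F} is a candidate key since {B, D, F}⁺ = {A, B, C, D, E, F, G} covers every attribute.
Any other superkey properly contains one of these, so there are no further candidate keys.

{B, D, F}, {E}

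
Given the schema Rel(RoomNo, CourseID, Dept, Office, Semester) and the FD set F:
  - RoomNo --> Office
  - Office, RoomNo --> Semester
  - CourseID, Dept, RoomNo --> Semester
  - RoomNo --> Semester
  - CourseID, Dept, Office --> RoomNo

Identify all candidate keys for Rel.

{CourseID, Dept, Office}, {CourseID, Dept, RoomNo}

Attributes never on any right-hand side: {CourseID, Dept} — every candidate key must contain all of them.
Closure of {CourseID, Dept, Office} is {CourseID, Dept, Office, RoomNo, Semester}, the whole schema; {CourseID, Dept, Office} is a candidate key.
Closure of {CourseID, Dept, RoomNo} is {CourseID, Dept, Office, RoomNo, Semester}, the whole schema; {CourseID, Dept, RoomNo} is a candidate key.
These are minimal and exhaustive — every other superkey contains one of them.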